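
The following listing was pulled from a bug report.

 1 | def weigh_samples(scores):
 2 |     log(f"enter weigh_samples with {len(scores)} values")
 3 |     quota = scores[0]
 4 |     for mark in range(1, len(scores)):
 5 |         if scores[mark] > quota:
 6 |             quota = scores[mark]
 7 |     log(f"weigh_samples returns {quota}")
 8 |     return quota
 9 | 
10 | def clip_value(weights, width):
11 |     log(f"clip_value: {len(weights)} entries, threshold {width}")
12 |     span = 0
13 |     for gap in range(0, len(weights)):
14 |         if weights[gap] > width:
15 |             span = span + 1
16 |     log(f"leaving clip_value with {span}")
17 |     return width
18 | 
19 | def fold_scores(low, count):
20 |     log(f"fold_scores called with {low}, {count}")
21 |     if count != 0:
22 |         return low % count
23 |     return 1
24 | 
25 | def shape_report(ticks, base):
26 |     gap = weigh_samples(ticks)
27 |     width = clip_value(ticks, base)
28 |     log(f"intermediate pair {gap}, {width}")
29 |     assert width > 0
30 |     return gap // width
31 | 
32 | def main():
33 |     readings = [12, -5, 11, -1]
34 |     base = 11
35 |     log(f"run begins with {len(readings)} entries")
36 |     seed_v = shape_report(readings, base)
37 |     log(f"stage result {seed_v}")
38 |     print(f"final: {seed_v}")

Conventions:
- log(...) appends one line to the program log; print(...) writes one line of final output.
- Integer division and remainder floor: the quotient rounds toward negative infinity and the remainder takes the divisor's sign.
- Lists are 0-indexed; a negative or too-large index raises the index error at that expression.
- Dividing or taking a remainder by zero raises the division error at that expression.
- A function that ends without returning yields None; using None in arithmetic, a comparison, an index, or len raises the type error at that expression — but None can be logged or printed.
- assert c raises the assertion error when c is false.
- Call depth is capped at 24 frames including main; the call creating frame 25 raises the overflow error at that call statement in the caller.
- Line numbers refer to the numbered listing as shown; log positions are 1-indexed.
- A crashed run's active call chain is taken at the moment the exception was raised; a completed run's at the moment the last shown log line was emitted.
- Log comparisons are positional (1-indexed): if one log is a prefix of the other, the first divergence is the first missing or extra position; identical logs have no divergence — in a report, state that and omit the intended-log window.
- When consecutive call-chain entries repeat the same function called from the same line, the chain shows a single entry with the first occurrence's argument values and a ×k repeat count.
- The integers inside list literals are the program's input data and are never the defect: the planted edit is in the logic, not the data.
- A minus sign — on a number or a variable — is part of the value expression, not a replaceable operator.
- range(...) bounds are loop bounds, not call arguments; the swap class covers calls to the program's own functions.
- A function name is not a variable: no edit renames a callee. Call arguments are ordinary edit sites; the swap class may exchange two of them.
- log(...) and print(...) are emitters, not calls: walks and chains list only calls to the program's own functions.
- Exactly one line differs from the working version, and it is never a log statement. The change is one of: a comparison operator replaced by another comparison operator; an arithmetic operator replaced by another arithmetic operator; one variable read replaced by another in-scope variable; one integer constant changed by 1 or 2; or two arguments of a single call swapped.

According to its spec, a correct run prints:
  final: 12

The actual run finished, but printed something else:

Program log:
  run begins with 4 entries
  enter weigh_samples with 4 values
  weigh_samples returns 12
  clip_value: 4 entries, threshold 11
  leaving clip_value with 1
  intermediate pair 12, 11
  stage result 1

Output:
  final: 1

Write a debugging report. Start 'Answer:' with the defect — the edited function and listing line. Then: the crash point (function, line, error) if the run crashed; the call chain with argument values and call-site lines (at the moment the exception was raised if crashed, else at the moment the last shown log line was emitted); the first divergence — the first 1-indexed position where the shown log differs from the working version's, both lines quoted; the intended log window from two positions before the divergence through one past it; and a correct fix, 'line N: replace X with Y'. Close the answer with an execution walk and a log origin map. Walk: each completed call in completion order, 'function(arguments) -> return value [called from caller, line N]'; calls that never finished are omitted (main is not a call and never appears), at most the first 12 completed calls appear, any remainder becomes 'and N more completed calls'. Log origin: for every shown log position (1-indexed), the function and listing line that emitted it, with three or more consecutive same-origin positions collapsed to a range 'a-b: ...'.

Answer: the defect is in clip_value at line 17.
The tell: Everything matches until log position 6, which reads 'intermediate pair 12, 11' in place of 'intermediate pair 12, 1'.
Call chain: main.
First divergence: position 6; shown 'intermediate pair 12, 11' vs intended 'intermediate pair 12, 1'.
Intended log window:
  4: clip_value: 4 entries, threshold 11
  5: leaving clip_value with 1
  6: intermediate pair 12, 1
  7: stage result 12
Execution walk:
  weigh_samples([12, -5, 11, -1]) -> 12  [called from shape_report, line 26]
  clip_value([12, -5, 11, -1], 11) -> 11  [called from shape_report, line 27]
  shape_report([12, -5, 11, -1], 11) -> 1  [called from main, line 36]
Log origin:
  1: from main, line 35
  2: from weigh_samples, line 2
  3: from weigh_samples, line 7
  4: from clip_value, line 11
  5: from clip_value, line 16
  6: from shape_report, line 28
  7: from main, line 37
A correct fix: line 17: replace `width` with `span`.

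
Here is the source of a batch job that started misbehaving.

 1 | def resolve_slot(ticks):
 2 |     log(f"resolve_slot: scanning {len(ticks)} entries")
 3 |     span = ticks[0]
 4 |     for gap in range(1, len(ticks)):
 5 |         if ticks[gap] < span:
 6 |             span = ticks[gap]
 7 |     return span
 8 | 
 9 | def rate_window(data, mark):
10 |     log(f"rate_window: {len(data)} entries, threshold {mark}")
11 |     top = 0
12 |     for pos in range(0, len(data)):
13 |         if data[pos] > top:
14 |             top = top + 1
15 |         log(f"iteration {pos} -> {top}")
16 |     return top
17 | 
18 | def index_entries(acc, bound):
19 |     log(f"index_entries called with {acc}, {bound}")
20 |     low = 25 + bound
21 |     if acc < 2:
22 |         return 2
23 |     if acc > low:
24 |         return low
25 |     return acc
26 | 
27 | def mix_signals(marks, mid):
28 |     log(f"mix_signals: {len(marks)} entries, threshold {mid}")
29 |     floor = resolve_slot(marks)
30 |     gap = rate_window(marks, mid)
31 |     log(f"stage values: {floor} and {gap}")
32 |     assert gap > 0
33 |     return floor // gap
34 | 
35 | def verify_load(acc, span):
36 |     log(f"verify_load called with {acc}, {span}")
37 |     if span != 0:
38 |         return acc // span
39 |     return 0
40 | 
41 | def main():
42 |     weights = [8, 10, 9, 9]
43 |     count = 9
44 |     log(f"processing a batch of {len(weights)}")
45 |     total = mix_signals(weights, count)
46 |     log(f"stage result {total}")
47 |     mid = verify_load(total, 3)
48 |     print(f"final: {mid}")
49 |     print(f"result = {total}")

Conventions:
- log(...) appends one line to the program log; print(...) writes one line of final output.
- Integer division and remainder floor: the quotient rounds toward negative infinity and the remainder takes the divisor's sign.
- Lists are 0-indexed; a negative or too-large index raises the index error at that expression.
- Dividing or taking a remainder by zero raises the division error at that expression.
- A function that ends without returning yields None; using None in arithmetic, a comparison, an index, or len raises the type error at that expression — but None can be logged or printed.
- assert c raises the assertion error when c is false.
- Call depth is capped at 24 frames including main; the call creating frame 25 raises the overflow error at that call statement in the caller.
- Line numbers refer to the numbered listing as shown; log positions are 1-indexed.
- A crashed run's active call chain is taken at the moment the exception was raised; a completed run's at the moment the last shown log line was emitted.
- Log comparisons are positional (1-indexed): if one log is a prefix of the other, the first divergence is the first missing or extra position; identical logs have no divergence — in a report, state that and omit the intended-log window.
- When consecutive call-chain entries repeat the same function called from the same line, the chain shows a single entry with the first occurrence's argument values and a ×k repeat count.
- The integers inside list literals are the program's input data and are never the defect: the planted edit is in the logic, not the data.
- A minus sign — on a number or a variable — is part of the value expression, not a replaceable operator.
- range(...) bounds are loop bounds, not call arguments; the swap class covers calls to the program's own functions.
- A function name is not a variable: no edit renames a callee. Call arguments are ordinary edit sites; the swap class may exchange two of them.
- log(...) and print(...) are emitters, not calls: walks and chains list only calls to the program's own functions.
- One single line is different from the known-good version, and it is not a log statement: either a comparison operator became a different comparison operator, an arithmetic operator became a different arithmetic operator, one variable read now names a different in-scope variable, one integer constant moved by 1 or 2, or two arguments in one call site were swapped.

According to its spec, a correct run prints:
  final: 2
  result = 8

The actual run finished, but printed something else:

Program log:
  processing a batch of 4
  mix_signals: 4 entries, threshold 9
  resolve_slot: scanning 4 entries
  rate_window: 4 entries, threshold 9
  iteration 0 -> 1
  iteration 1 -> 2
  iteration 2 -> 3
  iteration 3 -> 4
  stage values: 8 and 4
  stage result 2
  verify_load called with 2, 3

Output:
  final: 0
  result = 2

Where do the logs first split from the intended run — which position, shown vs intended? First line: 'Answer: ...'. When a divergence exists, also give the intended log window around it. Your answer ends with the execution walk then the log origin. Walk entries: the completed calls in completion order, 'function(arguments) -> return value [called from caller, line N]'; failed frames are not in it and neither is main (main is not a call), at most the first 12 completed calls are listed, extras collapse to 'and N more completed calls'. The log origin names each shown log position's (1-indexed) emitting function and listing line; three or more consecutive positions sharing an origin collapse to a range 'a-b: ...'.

Answer: position 5 — the shown line 'iteration 0 -> 1' should read 'iteration 0 -> 0'.
Intended log window:
  3: resolve_slot: scanning 4 entries
  4: rate_window: 4 entries, threshold 9
  5: iteration 0 -> 0
  6: iteration 1 -> 1
Execution walk:
  resolve_slot([8, 10, 9, 9]) -> 8  [called from mix_signals, line 29]
  rate_window([8, 10, 9, 9], 9) -> 4  [called from mix_signals, line 30]
  mix_signals([8, 10, 9, 9], 9) -> 2  [called from main, line 45]
  verify_load(2, 3) -> 0  [called from main, line 47]
Origin of each log line:
  1: emitted by main (line 44)
  2: emitted by mix_signals (line 28)
  3: emitted by resolve_slot (line 2)
  4: emitted by rate_window (line 10)
  5-8: emitted by rate_window (line 15)
  9: emitted by mix_signals (line 31)
  10: emitted by main (line 46)
  11: emitted by verify_load (line 36)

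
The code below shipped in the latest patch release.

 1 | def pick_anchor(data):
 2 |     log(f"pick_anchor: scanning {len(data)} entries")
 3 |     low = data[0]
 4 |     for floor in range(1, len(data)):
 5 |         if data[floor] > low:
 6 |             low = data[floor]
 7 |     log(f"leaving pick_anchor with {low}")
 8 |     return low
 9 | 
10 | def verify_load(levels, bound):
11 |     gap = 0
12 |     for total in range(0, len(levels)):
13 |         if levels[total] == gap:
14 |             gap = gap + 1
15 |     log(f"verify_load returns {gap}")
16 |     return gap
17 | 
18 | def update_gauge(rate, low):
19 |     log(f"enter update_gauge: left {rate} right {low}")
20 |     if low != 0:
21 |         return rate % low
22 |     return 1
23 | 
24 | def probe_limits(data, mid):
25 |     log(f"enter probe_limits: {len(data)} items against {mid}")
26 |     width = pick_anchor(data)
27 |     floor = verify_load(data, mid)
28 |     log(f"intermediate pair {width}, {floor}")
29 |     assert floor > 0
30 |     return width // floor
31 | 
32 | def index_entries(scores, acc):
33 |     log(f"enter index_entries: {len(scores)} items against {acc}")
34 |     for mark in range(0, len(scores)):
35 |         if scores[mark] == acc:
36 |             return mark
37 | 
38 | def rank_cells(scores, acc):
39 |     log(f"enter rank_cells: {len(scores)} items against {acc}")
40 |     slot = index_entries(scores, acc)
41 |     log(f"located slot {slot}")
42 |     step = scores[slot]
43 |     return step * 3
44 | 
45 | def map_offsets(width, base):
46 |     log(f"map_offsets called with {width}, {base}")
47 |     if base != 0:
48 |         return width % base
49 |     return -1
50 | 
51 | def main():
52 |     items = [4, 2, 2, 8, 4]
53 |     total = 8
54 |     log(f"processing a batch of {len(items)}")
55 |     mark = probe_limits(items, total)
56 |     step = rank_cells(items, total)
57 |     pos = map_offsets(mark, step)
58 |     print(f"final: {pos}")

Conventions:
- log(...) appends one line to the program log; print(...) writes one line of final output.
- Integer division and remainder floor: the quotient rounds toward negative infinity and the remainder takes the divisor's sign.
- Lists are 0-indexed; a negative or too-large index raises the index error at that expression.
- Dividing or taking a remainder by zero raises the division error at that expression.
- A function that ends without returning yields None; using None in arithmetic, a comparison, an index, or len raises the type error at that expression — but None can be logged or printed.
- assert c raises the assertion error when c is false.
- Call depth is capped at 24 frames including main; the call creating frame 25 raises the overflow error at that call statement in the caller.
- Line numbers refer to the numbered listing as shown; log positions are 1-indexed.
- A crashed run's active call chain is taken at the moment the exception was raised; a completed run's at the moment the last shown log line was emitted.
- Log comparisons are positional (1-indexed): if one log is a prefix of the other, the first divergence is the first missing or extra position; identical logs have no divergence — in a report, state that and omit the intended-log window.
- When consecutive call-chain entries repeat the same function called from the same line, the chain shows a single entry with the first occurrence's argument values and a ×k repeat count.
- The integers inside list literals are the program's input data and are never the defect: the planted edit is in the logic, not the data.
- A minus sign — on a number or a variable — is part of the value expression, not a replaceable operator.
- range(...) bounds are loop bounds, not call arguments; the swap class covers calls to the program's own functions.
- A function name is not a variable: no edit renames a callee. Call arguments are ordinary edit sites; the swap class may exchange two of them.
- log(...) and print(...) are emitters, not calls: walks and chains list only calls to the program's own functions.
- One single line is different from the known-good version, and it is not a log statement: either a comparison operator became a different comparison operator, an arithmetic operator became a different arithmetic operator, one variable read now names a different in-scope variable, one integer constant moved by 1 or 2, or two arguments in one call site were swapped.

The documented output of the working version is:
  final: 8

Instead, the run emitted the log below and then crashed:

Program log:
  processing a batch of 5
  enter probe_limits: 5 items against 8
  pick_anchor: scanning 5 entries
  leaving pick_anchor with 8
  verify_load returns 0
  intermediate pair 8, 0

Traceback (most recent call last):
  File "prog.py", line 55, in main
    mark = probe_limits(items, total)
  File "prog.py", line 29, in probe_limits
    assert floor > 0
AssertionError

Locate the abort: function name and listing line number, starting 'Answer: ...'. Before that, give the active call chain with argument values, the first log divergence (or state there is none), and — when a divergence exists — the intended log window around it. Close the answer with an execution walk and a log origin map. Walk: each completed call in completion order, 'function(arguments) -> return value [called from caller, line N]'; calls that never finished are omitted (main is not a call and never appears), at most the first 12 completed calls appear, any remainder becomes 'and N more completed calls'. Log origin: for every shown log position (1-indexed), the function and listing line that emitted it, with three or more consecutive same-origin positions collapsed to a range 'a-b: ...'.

Answer: the error was raised in probe_limits, line 29.
The tell: Position 5 is the first bad log line: 'verify_load returns 0' should read 'verify_load returns 1'.
Call chain: main -> probe_limits([4, 2, 2, 8, 4], 8) (called at line 55).
First divergence: position 5 — the shown line 'verify_load returns 0' should read 'verify_load returns 1'.
Intended log window:
  3: pick_anchor: scanning 5 entries
  4: leaving pick_anchor with 8
  5: verify_load returns 1
  6: intermediate pair 8, 1
Execution walk:
  pick_anchor([4, 2, 2, 8, 4]) -> 8  [called from probe_limits, line 26]
  verify_load([4, 2, 2, 8, 4], 8) -> 0  [called from probe_limits, line 27]
Log line origins:
  1: from main, line 54
  2: from probe_limits, line 25
  3: from pick_anchor, line 2
  4: from pick_anchor, line 7
  5: from verify_load, line 15
  6: from probe_limits, line 28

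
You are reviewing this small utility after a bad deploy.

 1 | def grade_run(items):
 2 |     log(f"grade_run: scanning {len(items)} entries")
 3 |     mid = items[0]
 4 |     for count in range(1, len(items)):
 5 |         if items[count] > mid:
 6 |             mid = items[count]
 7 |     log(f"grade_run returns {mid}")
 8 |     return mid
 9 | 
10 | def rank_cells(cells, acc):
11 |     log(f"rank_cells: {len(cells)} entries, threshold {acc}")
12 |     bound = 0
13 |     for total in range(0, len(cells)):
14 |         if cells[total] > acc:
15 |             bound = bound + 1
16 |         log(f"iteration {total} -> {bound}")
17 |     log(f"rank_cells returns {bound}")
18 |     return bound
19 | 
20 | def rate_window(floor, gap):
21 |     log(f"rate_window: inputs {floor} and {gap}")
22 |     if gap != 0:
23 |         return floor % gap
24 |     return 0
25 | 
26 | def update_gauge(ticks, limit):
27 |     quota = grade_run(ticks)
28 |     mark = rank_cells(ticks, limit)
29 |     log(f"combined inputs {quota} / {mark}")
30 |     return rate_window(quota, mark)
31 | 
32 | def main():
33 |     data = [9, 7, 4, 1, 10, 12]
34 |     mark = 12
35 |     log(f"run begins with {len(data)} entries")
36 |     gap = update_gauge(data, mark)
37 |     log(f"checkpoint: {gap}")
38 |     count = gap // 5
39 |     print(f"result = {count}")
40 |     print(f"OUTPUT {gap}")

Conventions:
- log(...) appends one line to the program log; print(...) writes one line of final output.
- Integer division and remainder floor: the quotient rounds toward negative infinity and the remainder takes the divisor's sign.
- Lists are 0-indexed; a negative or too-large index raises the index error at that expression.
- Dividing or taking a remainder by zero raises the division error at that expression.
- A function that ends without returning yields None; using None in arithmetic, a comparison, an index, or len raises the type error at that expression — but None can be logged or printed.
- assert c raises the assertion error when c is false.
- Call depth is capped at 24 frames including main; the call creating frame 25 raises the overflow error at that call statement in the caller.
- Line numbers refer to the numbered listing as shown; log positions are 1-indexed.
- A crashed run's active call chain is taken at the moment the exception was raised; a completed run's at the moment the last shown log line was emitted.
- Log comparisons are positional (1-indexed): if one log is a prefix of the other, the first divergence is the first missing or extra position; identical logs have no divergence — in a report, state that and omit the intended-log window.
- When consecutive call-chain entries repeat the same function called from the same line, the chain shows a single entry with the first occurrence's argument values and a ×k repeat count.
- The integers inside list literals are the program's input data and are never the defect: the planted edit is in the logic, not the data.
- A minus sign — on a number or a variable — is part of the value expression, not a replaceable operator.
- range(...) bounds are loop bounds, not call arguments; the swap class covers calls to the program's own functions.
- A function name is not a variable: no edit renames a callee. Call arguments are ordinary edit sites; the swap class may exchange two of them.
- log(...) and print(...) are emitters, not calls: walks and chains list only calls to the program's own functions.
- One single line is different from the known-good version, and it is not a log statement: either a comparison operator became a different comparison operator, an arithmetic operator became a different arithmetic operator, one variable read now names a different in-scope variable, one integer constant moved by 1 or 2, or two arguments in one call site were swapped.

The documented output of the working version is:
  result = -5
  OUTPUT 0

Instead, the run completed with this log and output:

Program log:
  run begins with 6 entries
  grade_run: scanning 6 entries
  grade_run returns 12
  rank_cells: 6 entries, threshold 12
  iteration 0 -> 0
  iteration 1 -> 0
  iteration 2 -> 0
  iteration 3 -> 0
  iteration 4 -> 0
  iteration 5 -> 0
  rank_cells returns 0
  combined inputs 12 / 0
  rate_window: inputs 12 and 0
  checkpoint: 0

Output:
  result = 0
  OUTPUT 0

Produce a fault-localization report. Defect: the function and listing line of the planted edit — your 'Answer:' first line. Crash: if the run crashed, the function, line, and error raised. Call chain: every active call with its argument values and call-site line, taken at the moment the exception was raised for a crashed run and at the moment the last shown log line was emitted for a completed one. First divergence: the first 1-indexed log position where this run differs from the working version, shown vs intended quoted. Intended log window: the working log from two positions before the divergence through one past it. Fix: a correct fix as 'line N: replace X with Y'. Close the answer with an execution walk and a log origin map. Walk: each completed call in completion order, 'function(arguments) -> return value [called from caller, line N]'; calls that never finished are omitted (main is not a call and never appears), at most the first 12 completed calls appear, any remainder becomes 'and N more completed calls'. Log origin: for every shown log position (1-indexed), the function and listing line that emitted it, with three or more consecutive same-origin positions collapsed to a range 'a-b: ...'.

Answer: the defect is in main at line 38.
The tell: Nothing in the log betrays the bug — only the output does.
Call chain: main.
First divergence: none — the logs agree in full.
Execution walk:
  grade_run([9, 7, 4, 1, 10, 12]) -> 12  [called from update_gauge, line 27]
  rank_cells([9, 7, 4, 1, 10, 12], 12) -> 0  [called from update_gauge, line 28]
  rate_window(12, 0) -> 0  [called from update_gauge, line 30]
  update_gauge([9, 7, 4, 1, 10, 12], 12) -> 0  [called from main, line 36]
Log origin:
  1: logged in main at line 35
  2: logged in grade_run at line 2
  3: logged in grade_run at line 7
  4: logged in rank_cells at line 11
  5-10: logged in rank_cells at line 16
  11: logged in rank_cells at line 17
  12: logged in update_gauge at line 29
  13: logged in rate_window at line 21
  14: logged in main at line 37
A correct fix: line 38: replace `//` with `-`.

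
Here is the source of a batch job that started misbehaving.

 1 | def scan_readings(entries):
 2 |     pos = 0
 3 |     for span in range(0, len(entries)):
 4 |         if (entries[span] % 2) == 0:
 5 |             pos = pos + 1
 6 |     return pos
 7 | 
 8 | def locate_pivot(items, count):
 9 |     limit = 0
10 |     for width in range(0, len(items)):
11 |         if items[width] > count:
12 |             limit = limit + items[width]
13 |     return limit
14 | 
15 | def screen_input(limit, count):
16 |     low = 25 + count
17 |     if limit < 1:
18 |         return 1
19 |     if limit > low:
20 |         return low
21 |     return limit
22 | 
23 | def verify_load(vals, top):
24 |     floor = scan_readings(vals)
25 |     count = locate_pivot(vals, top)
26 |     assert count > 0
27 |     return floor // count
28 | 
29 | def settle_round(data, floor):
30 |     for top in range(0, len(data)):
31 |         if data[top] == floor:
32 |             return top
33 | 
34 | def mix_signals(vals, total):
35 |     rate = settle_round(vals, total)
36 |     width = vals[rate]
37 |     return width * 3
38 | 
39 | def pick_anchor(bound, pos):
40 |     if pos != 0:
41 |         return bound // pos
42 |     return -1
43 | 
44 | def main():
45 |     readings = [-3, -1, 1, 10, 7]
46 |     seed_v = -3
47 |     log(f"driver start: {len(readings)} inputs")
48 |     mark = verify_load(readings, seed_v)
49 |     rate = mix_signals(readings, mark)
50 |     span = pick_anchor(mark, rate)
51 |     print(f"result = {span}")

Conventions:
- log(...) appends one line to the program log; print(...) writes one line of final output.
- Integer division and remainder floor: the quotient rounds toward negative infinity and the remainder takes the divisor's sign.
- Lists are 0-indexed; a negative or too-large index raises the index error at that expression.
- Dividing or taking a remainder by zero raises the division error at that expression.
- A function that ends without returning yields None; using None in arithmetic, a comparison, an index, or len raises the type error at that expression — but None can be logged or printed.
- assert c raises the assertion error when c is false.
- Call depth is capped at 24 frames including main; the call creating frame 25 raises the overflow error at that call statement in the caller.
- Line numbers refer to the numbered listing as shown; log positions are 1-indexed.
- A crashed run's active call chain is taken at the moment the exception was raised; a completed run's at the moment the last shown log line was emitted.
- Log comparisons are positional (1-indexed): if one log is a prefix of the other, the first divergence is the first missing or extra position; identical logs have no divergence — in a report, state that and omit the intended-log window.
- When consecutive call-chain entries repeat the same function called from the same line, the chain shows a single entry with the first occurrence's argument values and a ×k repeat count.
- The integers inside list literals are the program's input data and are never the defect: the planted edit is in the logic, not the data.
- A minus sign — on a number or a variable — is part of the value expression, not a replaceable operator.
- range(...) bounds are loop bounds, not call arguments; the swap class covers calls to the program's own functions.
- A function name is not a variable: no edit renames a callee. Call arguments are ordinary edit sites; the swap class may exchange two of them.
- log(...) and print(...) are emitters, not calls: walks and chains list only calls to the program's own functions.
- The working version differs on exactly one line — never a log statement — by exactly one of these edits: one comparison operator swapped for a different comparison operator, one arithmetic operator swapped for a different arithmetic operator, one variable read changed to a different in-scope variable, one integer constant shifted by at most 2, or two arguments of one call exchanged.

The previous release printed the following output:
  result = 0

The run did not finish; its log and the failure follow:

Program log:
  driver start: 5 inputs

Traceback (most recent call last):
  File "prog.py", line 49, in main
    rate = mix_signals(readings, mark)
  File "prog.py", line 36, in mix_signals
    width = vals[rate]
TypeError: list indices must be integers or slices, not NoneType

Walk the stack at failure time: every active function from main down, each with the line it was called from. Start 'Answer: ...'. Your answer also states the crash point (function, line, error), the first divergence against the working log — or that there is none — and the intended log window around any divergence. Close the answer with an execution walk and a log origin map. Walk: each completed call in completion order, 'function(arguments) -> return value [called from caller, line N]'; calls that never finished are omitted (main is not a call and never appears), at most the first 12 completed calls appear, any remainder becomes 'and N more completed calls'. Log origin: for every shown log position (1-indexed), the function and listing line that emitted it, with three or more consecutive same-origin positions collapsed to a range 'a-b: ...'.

Answer: main -> mix_signals (called at line 49).
Key observation: The logs agree in full; the defect surfaces as the crash itself.
Crash: mix_signals, line 36, TypeError.
First divergence: none; the two logs match at every position.
Execution walk:
  scan_readings([-3, -1, 1, 10, 7]) -> 1  [called from verify_load, line 24]
  locate_pivot([-3, -1, 1, 10, 7], -3) -> 17  [called from verify_load, line 25]
  verify_load([-3, -1, 1, 10, 7], -3) -> 0  [called from main, line 48]
  settle_round([-3, -1, 1, 10, 7], 0) -> None  [called from mix_signals, line 35]
Log origin:
  1 — main, line 47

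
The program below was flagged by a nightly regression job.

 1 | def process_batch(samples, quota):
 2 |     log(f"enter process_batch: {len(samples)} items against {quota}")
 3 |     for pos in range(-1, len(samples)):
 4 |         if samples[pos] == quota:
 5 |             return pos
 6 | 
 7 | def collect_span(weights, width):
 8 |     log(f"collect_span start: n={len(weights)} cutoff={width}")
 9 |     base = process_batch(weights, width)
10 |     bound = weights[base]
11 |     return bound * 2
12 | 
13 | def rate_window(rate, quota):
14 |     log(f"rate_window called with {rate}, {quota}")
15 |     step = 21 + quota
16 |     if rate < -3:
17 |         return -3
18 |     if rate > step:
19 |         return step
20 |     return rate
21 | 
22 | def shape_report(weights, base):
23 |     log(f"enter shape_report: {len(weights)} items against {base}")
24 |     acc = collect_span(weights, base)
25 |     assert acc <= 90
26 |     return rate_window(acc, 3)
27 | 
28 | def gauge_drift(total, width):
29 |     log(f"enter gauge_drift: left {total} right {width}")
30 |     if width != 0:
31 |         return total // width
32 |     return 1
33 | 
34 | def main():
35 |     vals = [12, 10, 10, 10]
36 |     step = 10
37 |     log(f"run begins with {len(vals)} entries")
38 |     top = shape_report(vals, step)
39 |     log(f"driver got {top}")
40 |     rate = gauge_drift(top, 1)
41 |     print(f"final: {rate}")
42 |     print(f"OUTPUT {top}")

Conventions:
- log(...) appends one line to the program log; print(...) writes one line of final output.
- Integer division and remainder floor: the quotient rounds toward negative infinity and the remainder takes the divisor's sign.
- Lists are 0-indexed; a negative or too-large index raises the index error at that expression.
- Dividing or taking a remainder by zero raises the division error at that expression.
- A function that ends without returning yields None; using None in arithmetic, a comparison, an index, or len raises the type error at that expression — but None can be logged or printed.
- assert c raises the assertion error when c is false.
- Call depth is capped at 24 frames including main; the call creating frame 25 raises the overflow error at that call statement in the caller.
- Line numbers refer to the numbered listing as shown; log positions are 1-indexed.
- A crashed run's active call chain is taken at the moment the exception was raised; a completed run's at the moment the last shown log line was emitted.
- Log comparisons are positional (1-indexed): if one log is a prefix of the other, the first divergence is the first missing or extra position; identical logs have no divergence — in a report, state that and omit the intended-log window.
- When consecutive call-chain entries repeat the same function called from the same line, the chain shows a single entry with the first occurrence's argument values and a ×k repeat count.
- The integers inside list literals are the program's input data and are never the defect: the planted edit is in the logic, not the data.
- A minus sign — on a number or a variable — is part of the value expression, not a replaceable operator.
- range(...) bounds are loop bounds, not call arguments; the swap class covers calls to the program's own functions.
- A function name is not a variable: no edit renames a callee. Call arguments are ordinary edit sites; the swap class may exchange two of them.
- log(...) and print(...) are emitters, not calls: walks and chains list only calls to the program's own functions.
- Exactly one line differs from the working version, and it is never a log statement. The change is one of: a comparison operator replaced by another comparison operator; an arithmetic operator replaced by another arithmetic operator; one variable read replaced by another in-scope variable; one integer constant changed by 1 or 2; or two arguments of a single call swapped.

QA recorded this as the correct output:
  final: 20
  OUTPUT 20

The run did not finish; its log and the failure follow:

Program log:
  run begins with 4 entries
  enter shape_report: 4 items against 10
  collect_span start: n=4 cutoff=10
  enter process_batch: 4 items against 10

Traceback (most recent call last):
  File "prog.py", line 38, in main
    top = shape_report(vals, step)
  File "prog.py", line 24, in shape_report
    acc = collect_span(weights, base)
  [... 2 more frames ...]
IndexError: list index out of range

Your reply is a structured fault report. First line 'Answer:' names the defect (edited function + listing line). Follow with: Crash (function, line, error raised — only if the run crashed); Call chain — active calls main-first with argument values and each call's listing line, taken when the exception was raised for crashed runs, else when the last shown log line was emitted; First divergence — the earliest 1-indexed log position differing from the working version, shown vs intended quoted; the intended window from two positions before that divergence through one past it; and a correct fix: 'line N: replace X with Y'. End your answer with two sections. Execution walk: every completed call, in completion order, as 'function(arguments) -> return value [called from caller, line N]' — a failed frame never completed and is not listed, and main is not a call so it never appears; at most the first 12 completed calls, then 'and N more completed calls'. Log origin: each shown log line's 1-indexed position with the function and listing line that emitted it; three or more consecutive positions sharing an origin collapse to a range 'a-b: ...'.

Answer: the defect is in process_batch at line 3.
Key fact: The shown log is a 4-line prefix of the intended one, whose next entry is 'rate_window called with 20, 3'.
Crash: process_batch, line 4, IndexError.
Call chain: main -> shape_report([12, 10, 10, 10], 10) (called at line 38) -> collect_span([12, 10, 10, 10], 10) (called at line 24) -> process_batch([12, 10, 10, 10], 10) (called at line 9).
First divergence: position 5 — after 4 matching lines the faulty run goes silent; intended next line 'rate_window called with 20, 3'.
Intended log window:
  3: collect_span start: n=4 cutoff=10
  4: enter process_batch: 4 items against 10
  5: rate_window called with 20, 3
  6: driver got 20
Execution walk:
  (no call completed)
Origin of each log line:
  1: logged in main at line 37
  2: logged in shape_report at line 23
  3: logged in collect_span at line 8
  4: logged in process_batch at line 2
A correct fix: line 3: replace `-1` with `0`.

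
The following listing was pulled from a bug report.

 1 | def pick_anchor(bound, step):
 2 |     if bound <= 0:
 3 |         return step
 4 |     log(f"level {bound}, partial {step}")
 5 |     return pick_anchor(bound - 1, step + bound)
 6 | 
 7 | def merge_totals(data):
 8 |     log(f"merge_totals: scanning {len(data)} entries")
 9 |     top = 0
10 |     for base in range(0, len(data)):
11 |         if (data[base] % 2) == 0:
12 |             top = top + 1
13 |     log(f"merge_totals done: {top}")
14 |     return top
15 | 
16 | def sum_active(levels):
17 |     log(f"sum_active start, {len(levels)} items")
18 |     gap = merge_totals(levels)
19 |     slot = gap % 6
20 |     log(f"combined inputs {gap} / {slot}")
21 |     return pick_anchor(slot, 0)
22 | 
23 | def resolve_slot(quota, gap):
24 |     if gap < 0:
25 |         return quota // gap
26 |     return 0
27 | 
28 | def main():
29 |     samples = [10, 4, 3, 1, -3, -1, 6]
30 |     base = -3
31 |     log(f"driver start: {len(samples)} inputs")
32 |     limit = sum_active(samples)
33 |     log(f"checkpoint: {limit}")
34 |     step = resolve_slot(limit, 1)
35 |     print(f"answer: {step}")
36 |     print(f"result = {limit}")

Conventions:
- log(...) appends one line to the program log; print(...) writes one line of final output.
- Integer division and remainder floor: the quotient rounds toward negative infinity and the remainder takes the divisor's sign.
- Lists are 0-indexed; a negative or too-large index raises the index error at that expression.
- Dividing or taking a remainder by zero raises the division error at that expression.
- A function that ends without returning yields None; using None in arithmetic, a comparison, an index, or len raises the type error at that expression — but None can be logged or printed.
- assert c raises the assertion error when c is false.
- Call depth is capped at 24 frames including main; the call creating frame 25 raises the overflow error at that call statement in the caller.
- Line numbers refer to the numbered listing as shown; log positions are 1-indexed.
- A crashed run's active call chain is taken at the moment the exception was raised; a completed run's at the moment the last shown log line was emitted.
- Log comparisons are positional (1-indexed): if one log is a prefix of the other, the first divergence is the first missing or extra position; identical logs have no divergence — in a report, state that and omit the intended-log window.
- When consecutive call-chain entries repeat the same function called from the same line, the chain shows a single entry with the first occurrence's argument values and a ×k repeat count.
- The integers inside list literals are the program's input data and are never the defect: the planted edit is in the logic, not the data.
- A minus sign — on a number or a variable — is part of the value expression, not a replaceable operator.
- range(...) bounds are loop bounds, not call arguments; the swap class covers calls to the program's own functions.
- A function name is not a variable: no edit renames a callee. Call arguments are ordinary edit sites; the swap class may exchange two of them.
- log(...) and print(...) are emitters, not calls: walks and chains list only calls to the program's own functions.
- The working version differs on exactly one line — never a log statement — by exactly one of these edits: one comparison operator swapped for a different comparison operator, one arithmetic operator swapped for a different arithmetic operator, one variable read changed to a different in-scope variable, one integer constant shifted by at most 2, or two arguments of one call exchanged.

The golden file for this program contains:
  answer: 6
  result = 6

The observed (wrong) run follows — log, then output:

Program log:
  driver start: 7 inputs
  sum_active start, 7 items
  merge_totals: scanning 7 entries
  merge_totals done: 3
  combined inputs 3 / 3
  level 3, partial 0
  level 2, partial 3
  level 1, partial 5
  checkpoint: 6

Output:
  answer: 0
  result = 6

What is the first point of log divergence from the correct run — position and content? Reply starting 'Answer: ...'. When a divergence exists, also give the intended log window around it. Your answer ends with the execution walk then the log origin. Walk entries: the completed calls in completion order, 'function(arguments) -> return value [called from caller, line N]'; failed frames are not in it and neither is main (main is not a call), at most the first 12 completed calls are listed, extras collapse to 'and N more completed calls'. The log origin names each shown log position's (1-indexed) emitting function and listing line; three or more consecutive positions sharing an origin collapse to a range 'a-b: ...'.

Answer: none; the two logs match at every position.
Execution walk:
  merge_totals([10, 4, 3, 1, -3, -1, 6]) -> 3  [called from sum_active, line 18]
  pick_anchor(0, 6) -> 6  [called from pick_anchor, line 5]
  pick_anchor(1, 5) -> 6  [called from pick_anchor, line 5]
  pick_anchor(2, 3) -> 6  [called from pick_anchor, line 5]
  pick_anchor(3, 0) -> 6  [called from sum_active, line 21]
  sum_active([10, 4, 3, 1, -3, -1, 6]) -> 6  [called from main, line 32]
  resolve_slot(6, 1) -> 0  [called from main, line 34]
Log origins:
  1: logged in main at line 31
  2: logged in sum_active at line 17
  3: logged in merge_totals at line 8
  4: logged in merge_totals at line 13
  5: logged in sum_active at line 20
  6-8: logged in pick_anchor at line 4
  9: logged in main at line 33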